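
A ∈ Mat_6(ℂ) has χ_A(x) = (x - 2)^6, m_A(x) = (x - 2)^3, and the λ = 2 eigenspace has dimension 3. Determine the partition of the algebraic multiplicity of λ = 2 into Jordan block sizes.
Block sizes for λ = 2: [3, 2, 1]

Step 1 — from the characteristic polynomial, algebraic multiplicity of λ = 2 is 6. From dim ker(A − (2)·I) = 3, there are exactly 3 Jordan blocks for λ = 2.
Step 2 — from the minimal polynomial, the factor (x − 2)^3 tells us the largest block for λ = 2 has size 3.
Step 3 — with total size 6, 3 blocks, and largest block 3, the block sizes (in nonincreasing order) are [3, 2, 1].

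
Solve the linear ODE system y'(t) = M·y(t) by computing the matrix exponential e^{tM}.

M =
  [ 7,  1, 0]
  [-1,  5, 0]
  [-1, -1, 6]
e^{tM} =
  [t*exp(6*t) + exp(6*t), t*exp(6*t), 0]
  [-t*exp(6*t), -t*exp(6*t) + exp(6*t), 0]
  [-t*exp(6*t), -t*exp(6*t), exp(6*t)]

Strategy: write M = P · J · P⁻¹ where J is a Jordan canonical form, so e^{tM} = P · e^{tJ} · P⁻¹, and e^{tJ} can be computed block-by-block.

M has Jordan form
J =
  [6, 1, 0]
  [0, 6, 0]
  [0, 0, 6]
(up to reordering of blocks).

Per-block formulas:
  For a 1×1 block at λ = 6: exp(t · [6]) = [e^(6t)].
  For a 2×2 Jordan block J_2(6): exp(t · J_2(6)) = e^(6t)·(I + t·N), where N is the 2×2 nilpotent shift.

After assembling e^{tJ} and conjugating by P, we get:

e^{tM} =
  [t*exp(6*t) + exp(6*t), t*exp(6*t), 0]
  [-t*exp(6*t), -t*exp(6*t) + exp(6*t), 0]
  [-t*exp(6*t), -t*exp(6*t), exp(6*t)]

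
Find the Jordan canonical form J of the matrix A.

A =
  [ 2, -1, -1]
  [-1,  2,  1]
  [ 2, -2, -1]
J_2(1) ⊕ J_1(1)

The characteristic polynomial is
  det(x·I − A) = x^3 - 3*x^2 + 3*x - 1 = (x - 1)^3

Eigenvalues and multiplicities (the geometric multiplicity of λ is n − rank(A − λI), which equals the number of Jordan blocks for λ):
  λ = 1: algebraic multiplicity = 3, geometric multiplicity = 2

Determining the block sizes for each eigenvalue:
  λ = 1: 2 blocks summing to 3 forces exactly one block of size 2 and the rest size 1 → block sizes [2, 1]

Assembling the blocks gives a Jordan form
J =
  [1, 1, 0]
  [0, 1, 0]
  [0, 0, 1]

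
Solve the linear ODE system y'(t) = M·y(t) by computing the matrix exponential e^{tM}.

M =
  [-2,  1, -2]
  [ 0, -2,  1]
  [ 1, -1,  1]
e^{tM} =
  [-t^2*exp(-t)/2 - t*exp(-t) + exp(-t), t*exp(-t), -t^2*exp(-t)/2 - 2*t*exp(-t)]
  [t^2*exp(-t)/2, -t*exp(-t) + exp(-t), t^2*exp(-t)/2 + t*exp(-t)]
  [t^2*exp(-t)/2 + t*exp(-t), -t*exp(-t), t^2*exp(-t)/2 + 2*t*exp(-t) + exp(-t)]

Strategy: write M = P · J · P⁻¹ where J is a Jordan canonical form, so e^{tM} = P · e^{tJ} · P⁻¹, and e^{tJ} can be computed block-by-block.

M has Jordan form
J =
  [-1,  1,  0]
  [ 0, -1,  1]
  [ 0,  0, -1]
(up to reordering of blocks).

Per-block formulas:
  For a 3×3 Jordan block J_3(-1): exp(t · J_3(-1)) = e^(-1t)·(I + t·N + (t^2/2)·N^2), where N is the 3×3 nilpotent shift.

After assembling e^{tJ} and conjugating by P, we get:

e^{tM} =
  [-t^2*exp(-t)/2 - t*exp(-t) + exp(-t), t*exp(-t), -t^2*exp(-t)/2 - 2*t*exp(-t)]
  [t^2*exp(-t)/2, -t*exp(-t) + exp(-t), t^2*exp(-t)/2 + t*exp(-t)]
  [t^2*exp(-t)/2 + t*exp(-t), -t*exp(-t), t^2*exp(-t)/2 + 2*t*exp(-t) + exp(-t)]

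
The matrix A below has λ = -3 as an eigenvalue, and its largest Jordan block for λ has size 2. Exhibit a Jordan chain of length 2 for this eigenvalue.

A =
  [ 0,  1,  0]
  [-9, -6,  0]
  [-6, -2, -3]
A Jordan chain for λ = -3 of length 2:
v_1 = (3, -9, -6)ᵀ
v_2 = (1, 0, 0)ᵀ

Let N = A − (-3)·I. We want v_2 with N^2 v_2 = 0 but N^1 v_2 ≠ 0; then v_{j-1} := N · v_j for j = 2, …, 2.

Pick v_2 = (1, 0, 0)ᵀ.
Then v_1 = N · v_2 = (3, -9, -6)ᵀ.

Sanity check: (A − (-3)·I) v_1 = (0, 0, 0)ᵀ = 0. ✓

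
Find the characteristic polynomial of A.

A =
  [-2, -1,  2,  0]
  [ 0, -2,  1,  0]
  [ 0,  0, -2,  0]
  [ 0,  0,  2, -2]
x^4 + 8*x^3 + 24*x^2 + 32*x + 16

Expanding det(x·I − A) (e.g. by cofactor expansion or by noting that A is similar to its Jordan form J, which has the same characteristic polynomial as A) gives
  χ_A(x) = x^4 + 8*x^3 + 24*x^2 + 32*x + 16
which factors as (x + 2)^4. The eigenvalues (with algebraic multiplicities) are λ = -2 with multiplicity 4.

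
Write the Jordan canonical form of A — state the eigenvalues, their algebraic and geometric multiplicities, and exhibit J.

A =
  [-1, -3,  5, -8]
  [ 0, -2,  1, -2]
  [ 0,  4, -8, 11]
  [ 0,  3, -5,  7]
J_3(-1) ⊕ J_1(-1)

The characteristic polynomial is
  det(x·I − A) = x^4 + 4*x^3 + 6*x^2 + 4*x + 1 = (x + 1)^4

Eigenvalues and multiplicities (the geometric multiplicity of λ is n − rank(A − λI), which equals the number of Jordan blocks for λ):
  λ = -1: algebraic multiplicity = 4, geometric multiplicity = 2

Determining the block sizes for each eigenvalue:
  λ = -1: with am = 4 and gm = 2, the partition is not yet determined (e.g. several partitions of 4 into 2 parts exist). Let N = A − (-1)·I. Computing rank(N^1) = 2, rank(N^2) = 1, rank(N^3) = 0; the number of blocks of size ≥ j is rank(N^{j−1}) − rank(N^j), giving [2, 1, 1]. So we have 1 block(s) of size 3, 1 block(s) of size 1 → block sizes [3, 1]

Assembling the blocks gives a Jordan form
J =
  [-1,  1,  0,  0]
  [ 0, -1,  1,  0]
  [ 0,  0, -1,  0]
  [ 0,  0,  0, -1]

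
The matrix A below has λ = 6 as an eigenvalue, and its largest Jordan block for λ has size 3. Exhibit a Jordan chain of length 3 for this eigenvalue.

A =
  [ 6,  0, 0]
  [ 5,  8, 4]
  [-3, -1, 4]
A Jordan chain for λ = 6 of length 3:
v_1 = (0, -2, 1)ᵀ
v_2 = (0, 5, -3)ᵀ
v_3 = (1, 0, 0)ᵀ

Let N = A − (6)·I. We want v_3 with N^3 v_3 = 0 but N^2 v_3 ≠ 0; then v_{j-1} := N · v_j for j = 3, …, 2.

Pick v_3 = (1, 0, 0)ᵀ.
Then v_2 = N · v_3 = (0, 5, -3)ᵀ.
Then v_1 = N · v_2 = (0, -2, 1)ᵀ.

Sanity check: (A − (6)·I) v_1 = (0, 0, 0)ᵀ = 0. ✓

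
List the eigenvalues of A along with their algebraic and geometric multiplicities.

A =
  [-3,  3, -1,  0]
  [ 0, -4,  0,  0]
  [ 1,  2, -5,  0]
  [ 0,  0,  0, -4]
λ = -4: alg = 4, geom = 2

Step 1 — factor the characteristic polynomial to read off the algebraic multiplicities:
  χ_A(x) = (x + 4)^4

Step 2 — compute geometric multiplicities via the rank-nullity identity g(λ) = n − rank(A − λI):
  rank(A − (-4)·I) = 2, so dim ker(A − (-4)·I) = n − 2 = 2

Summary:
  λ = -4: algebraic multiplicity = 4, geometric multiplicity = 2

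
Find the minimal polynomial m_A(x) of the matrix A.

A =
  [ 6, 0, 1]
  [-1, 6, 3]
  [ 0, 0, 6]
x^3 - 18*x^2 + 108*x - 216

The characteristic polynomial is χ_A(x) = (x - 6)^3, so the eigenvalues are known. The minimal polynomial is
  m_A(x) = Π_λ (x − λ)^{k_λ}
where k_λ is the size of the *largest* Jordan block for λ (equivalently, the smallest k with (A − λI)^k v = 0 for every generalised eigenvector v of λ).

  λ = 6: largest Jordan block has size 3, contributing (x − 6)^3

So m_A(x) = (x - 6)^3 = x^3 - 18*x^2 + 108*x - 216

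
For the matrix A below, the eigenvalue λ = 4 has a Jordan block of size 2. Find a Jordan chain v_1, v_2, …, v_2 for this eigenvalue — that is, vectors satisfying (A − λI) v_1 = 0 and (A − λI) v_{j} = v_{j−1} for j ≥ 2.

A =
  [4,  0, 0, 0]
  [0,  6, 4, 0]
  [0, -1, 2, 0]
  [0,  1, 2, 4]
A Jordan chain for λ = 4 of length 2:
v_1 = (0, 2, -1, 1)ᵀ
v_2 = (0, 1, 0, 0)ᵀ

Let N = A − (4)·I. We want v_2 with N^2 v_2 = 0 but N^1 v_2 ≠ 0; then v_{j-1} := N · v_j for j = 2, …, 2.

Pick v_2 = (0, 1, 0, 0)ᵀ.
Then v_1 = N · v_2 = (0, 2, -1, 1)ᵀ.

Sanity check: (A − (4)·I) v_1 = (0, 0, 0, 0)ᵀ = 0. ✓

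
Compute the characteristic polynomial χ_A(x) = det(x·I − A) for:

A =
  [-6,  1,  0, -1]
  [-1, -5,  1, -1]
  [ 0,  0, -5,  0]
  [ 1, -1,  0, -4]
x^4 + 20*x^3 + 150*x^2 + 500*x + 625

Expanding det(x·I − A) (e.g. by cofactor expansion or by noting that A is similar to its Jordan form J, which has the same characteristic polynomial as A) gives
  χ_A(x) = x^4 + 20*x^3 + 150*x^2 + 500*x + 625
which factors as (x + 5)^4. The eigenvalues (with algebraic multiplicities) are λ = -5 with multiplicity 4.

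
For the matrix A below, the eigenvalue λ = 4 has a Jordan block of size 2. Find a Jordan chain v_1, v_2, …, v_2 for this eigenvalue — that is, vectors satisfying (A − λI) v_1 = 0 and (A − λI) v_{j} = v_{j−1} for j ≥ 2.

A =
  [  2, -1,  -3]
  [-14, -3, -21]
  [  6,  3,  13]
A Jordan chain for λ = 4 of length 2:
v_1 = (-2, -14, 6)ᵀ
v_2 = (1, 0, 0)ᵀ

Let N = A − (4)·I. We want v_2 with N^2 v_2 = 0 but N^1 v_2 ≠ 0; then v_{j-1} := N · v_j for j = 2, …, 2.

Pick v_2 = (1, 0, 0)ᵀ.
Then v_1 = N · v_2 = (-2, -14, 6)ᵀ.

Sanity check: (A − (4)·I) v_1 = (0, 0, 0)ᵀ = 0. ✓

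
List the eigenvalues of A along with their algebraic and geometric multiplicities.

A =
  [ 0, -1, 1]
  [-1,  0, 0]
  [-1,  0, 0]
λ = 0: alg = 3, geom = 1

Step 1 — factor the characteristic polynomial to read off the algebraic multiplicities:
  χ_A(x) = x^3

Step 2 — compute geometric multiplicities via the rank-nullity identity g(λ) = n − rank(A − λI):
  rank(A − (0)·I) = 2, so dim ker(A − (0)·I) = n − 2 = 1

Summary:
  λ = 0: algebraic multiplicity = 3, geometric multiplicity = 1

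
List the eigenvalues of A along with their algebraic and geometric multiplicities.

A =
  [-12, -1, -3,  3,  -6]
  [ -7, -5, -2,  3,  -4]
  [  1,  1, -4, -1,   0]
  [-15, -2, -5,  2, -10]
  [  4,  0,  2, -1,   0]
λ = -4: alg = 4, geom = 2; λ = -3: alg = 1, geom = 1

Step 1 — factor the characteristic polynomial to read off the algebraic multiplicities:
  χ_A(x) = (x + 3)*(x + 4)^4

Step 2 — compute geometric multiplicities via the rank-nullity identity g(λ) = n − rank(A − λI):
  rank(A − (-4)·I) = 3, so dim ker(A − (-4)·I) = n − 3 = 2
  rank(A − (-3)·I) = 4, so dim ker(A − (-3)·I) = n − 4 = 1

Summary:
  λ = -4: algebraic multiplicity = 4, geometric multiplicity = 2
  λ = -3: algebraic multiplicity = 1, geometric multiplicity = 1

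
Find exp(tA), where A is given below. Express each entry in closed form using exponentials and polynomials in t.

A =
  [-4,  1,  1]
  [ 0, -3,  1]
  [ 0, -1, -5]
e^{tA} =
  [exp(-4*t), t*exp(-4*t), t*exp(-4*t)]
  [0, t*exp(-4*t) + exp(-4*t), t*exp(-4*t)]
  [0, -t*exp(-4*t), -t*exp(-4*t) + exp(-4*t)]

Strategy: write A = P · J · P⁻¹ where J is a Jordan canonical form, so e^{tA} = P · e^{tJ} · P⁻¹, and e^{tJ} can be computed block-by-block.

A has Jordan form
J =
  [-4,  1,  0]
  [ 0, -4,  0]
  [ 0,  0, -4]
(up to reordering of blocks).

Per-block formulas:
  For a 2×2 Jordan block J_2(-4): exp(t · J_2(-4)) = e^(-4t)·(I + t·N), where N is the 2×2 nilpotent shift.
  For a 1×1 block at λ = -4: exp(t · [-4]) = [e^(-4t)].

After assembling e^{tJ} and conjugating by P, we get:

e^{tA} =
  [exp(-4*t), t*exp(-4*t), t*exp(-4*t)]
  [0, t*exp(-4*t) + exp(-4*t), t*exp(-4*t)]
  [0, -t*exp(-4*t), -t*exp(-4*t) + exp(-4*t)]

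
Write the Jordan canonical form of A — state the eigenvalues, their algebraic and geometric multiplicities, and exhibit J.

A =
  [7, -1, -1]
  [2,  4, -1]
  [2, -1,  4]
J_2(5) ⊕ J_1(5)

The characteristic polynomial is
  det(x·I − A) = x^3 - 15*x^2 + 75*x - 125 = (x - 5)^3

Eigenvalues and multiplicities (the geometric multiplicity of λ is n − rank(A − λI), which equals the number of Jordan blocks for λ):
  λ = 5: algebraic multiplicity = 3, geometric multiplicity = 2

Determining the block sizes for each eigenvalue:
  λ = 5: 2 blocks summing to 3 forces exactly one block of size 2 and the rest size 1 → block sizes [2, 1]

Assembling the blocks gives a Jordan form
J =
  [5, 1, 0]
  [0, 5, 0]
  [0, 0, 5]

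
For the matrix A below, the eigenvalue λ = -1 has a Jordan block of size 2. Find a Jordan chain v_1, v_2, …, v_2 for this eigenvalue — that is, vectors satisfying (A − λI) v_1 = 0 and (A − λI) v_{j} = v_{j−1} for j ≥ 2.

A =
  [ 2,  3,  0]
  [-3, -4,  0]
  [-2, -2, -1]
A Jordan chain for λ = -1 of length 2:
v_1 = (3, -3, -2)ᵀ
v_2 = (1, 0, 0)ᵀ

Let N = A − (-1)·I. We want v_2 with N^2 v_2 = 0 but N^1 v_2 ≠ 0; then v_{j-1} := N · v_j for j = 2, …, 2.

Pick v_2 = (1, 0, 0)ᵀ.
Then v_1 = N · v_2 = (3, -3, -2)ᵀ.

Sanity check: (A − (-1)·I) v_1 = (0, 0, 0)ᵀ = 0. ✓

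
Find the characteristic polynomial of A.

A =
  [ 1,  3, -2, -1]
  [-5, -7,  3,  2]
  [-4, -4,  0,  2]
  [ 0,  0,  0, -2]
x^4 + 8*x^3 + 24*x^2 + 32*x + 16

Expanding det(x·I − A) (e.g. by cofactor expansion or by noting that A is similar to its Jordan form J, which has the same characteristic polynomial as A) gives
  χ_A(x) = x^4 + 8*x^3 + 24*x^2 + 32*x + 16
which factors as (x + 2)^4. The eigenvalues (with algebraic multiplicities) are λ = -2 with multiplicity 4.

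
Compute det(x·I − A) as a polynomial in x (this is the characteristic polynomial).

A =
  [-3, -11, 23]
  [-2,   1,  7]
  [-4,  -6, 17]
x^3 - 15*x^2 + 75*x - 125

Expanding det(x·I − A) (e.g. by cofactor expansion or by noting that A is similar to its Jordan form J, which has the same characteristic polynomial as A) gives
  χ_A(x) = x^3 - 15*x^2 + 75*x - 125
which factors as (x - 5)^3. The eigenvalues (with algebraic multiplicities) are λ = 5 with multiplicity 3.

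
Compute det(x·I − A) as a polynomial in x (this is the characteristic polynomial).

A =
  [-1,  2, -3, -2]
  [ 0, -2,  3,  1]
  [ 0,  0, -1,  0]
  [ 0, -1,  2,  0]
x^4 + 4*x^3 + 6*x^2 + 4*x + 1

Expanding det(x·I − A) (e.g. by cofactor expansion or by noting that A is similar to its Jordan form J, which has the same characteristic polynomial as A) gives
  χ_A(x) = x^4 + 4*x^3 + 6*x^2 + 4*x + 1
which factors as (x + 1)^4. The eigenvalues (with algebraic multiplicities) are λ = -1 with multiplicity 4.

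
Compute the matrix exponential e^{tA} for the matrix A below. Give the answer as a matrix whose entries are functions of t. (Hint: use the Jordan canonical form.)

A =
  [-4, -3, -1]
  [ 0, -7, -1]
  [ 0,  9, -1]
e^{tA} =
  [exp(-4*t), -3*t*exp(-4*t), -t*exp(-4*t)]
  [0, -3*t*exp(-4*t) + exp(-4*t), -t*exp(-4*t)]
  [0, 9*t*exp(-4*t), 3*t*exp(-4*t) + exp(-4*t)]

Strategy: write A = P · J · P⁻¹ where J is a Jordan canonical form, so e^{tA} = P · e^{tJ} · P⁻¹, and e^{tJ} can be computed block-by-block.

A has Jordan form
J =
  [-4,  1,  0]
  [ 0, -4,  0]
  [ 0,  0, -4]
(up to reordering of blocks).

Per-block formulas:
  For a 1×1 block at λ = -4: exp(t · [-4]) = [e^(-4t)].
  For a 2×2 Jordan block J_2(-4): exp(t · J_2(-4)) = e^(-4t)·(I + t·N), where N is the 2×2 nilpotent shift.

After assembling e^{tJ} and conjugating by P, we get:

e^{tA} =
  [exp(-4*t), -3*t*exp(-4*t), -t*exp(-4*t)]
  [0, -3*t*exp(-4*t) + exp(-4*t), -t*exp(-4*t)]
  [0, 9*t*exp(-4*t), 3*t*exp(-4*t) + exp(-4*t)]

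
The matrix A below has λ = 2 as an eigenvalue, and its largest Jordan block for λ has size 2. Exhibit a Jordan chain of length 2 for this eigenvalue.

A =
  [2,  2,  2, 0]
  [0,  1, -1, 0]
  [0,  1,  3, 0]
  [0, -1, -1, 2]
A Jordan chain for λ = 2 of length 2:
v_1 = (2, -1, 1, -1)ᵀ
v_2 = (0, 1, 0, 0)ᵀ

Let N = A − (2)·I. We want v_2 with N^2 v_2 = 0 but N^1 v_2 ≠ 0; then v_{j-1} := N · v_j for j = 2, …, 2.

Pick v_2 = (0, 1, 0, 0)ᵀ.
Then v_1 = N · v_2 = (2, -1, 1, -1)ᵀ.

Sanity check: (A − (2)·I) v_1 = (0, 0, 0, 0)ᵀ = 0. ✓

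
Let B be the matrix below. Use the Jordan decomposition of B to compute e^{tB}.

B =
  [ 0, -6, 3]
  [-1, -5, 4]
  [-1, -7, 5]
e^{tB} =
  [3*t^2/2 + 1, 9*t^2/2 - 6*t, -9*t^2/2 + 3*t]
  [t^2/2 - t, 3*t^2/2 - 5*t + 1, -3*t^2/2 + 4*t]
  [t^2 - t, 3*t^2 - 7*t, -3*t^2 + 5*t + 1]

Strategy: write B = P · J · P⁻¹ where J is a Jordan canonical form, so e^{tB} = P · e^{tJ} · P⁻¹, and e^{tJ} can be computed block-by-block.

B has Jordan form
J =
  [0, 1, 0]
  [0, 0, 1]
  [0, 0, 0]
(up to reordering of blocks).

Per-block formulas:
  For a 3×3 Jordan block J_3(0): exp(t · J_3(0)) = e^(0t)·(I + t·N + (t^2/2)·N^2), where N is the 3×3 nilpotent shift.

After assembling e^{tJ} and conjugating by P, we get:

e^{tB} =
  [3*t^2/2 + 1, 9*t^2/2 - 6*t, -9*t^2/2 + 3*t]
  [t^2/2 - t, 3*t^2/2 - 5*t + 1, -3*t^2/2 + 4*t]
  [t^2 - t, 3*t^2 - 7*t, -3*t^2 + 5*t + 1]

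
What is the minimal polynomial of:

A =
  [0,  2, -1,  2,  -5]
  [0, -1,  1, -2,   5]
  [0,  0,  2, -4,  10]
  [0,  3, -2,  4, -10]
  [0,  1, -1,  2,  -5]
x^3

The characteristic polynomial is χ_A(x) = x^5, so the eigenvalues are known. The minimal polynomial is
  m_A(x) = Π_λ (x − λ)^{k_λ}
where k_λ is the size of the *largest* Jordan block for λ (equivalently, the smallest k with (A − λI)^k v = 0 for every generalised eigenvector v of λ).

  λ = 0: largest Jordan block has size 3, contributing (x − 0)^3

So m_A(x) = x^3 = x^3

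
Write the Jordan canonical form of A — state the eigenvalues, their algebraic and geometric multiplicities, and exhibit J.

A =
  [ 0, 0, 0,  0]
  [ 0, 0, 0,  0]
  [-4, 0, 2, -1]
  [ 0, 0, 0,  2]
J_1(0) ⊕ J_1(0) ⊕ J_2(2)

The characteristic polynomial is
  det(x·I − A) = x^4 - 4*x^3 + 4*x^2 = x^2*(x - 2)^2

Eigenvalues and multiplicities (the geometric multiplicity of λ is n − rank(A − λI), which equals the number of Jordan blocks for λ):
  λ = 0: algebraic multiplicity = 2, geometric multiplicity = 2
  λ = 2: algebraic multiplicity = 2, geometric multiplicity = 1

Determining the block sizes for each eigenvalue:
  λ = 0: gm = am = 2, so every block has size 1 → block sizes [1, 1]
  λ = 2: one block (gm = 1), so the single block has size am = 2 → block sizes [2]

Assembling the blocks gives a Jordan form
J =
  [0, 0, 0, 0]
  [0, 0, 0, 0]
  [0, 0, 2, 1]
  [0, 0, 0, 2]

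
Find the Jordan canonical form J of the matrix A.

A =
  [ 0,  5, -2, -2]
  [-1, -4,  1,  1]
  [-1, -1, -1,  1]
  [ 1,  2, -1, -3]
J_3(-2) ⊕ J_1(-2)

The characteristic polynomial is
  det(x·I − A) = x^4 + 8*x^3 + 24*x^2 + 32*x + 16 = (x + 2)^4

Eigenvalues and multiplicities (the geometric multiplicity of λ is n − rank(A − λI), which equals the number of Jordan blocks for λ):
  λ = -2: algebraic multiplicity = 4, geometric multiplicity = 2

Determining the block sizes for each eigenvalue:
  λ = -2: with am = 4 and gm = 2, the partition is not yet determined (e.g. several partitions of 4 into 2 parts exist). Let N = A − (-2)·I. Computing rank(N^1) = 2, rank(N^2) = 1, rank(N^3) = 0; the number of blocks of size ≥ j is rank(N^{j−1}) − rank(N^j), giving [2, 1, 1]. So we have 1 block(s) of size 3, 1 block(s) of size 1 → block sizes [3, 1]

Assembling the blocks gives a Jordan form
J =
  [-2,  1,  0,  0]
  [ 0, -2,  1,  0]
  [ 0,  0, -2,  0]
  [ 0,  0,  0, -2]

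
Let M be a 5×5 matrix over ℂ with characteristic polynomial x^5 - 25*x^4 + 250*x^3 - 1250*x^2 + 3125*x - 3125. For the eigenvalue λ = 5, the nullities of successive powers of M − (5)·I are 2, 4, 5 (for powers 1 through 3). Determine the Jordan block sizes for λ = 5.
Block sizes for λ = 5: [3, 2]

From the dimensions of kernels of powers, the number of Jordan blocks of size at least j is d_j − d_{j−1} where d_j = dim ker(N^j) (with d_0 = 0). Computing the differences gives [2, 2, 1].
The number of blocks of size exactly k is (#blocks of size ≥ k) − (#blocks of size ≥ k + 1), so the partition is: 1 block(s) of size 2, 1 block(s) of size 3.
In nonincreasing order the block sizes are [3, 2].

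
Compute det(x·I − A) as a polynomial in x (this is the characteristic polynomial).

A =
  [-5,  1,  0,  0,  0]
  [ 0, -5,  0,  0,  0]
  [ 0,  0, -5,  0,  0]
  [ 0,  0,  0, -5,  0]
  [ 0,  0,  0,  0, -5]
x^5 + 25*x^4 + 250*x^3 + 1250*x^2 + 3125*x + 3125

Expanding det(x·I − A) (e.g. by cofactor expansion or by noting that A is similar to its Jordan form J, which has the same characteristic polynomial as A) gives
  χ_A(x) = x^5 + 25*x^4 + 250*x^3 + 1250*x^2 + 3125*x + 3125
which factors as (x + 5)^5. The eigenvalues (with algebraic multiplicities) are λ = -5 with multiplicity 5.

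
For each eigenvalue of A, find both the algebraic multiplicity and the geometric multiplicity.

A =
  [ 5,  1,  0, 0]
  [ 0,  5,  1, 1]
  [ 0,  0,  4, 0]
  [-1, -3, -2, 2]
λ = 4: alg = 4, geom = 2

Step 1 — factor the characteristic polynomial to read off the algebraic multiplicities:
  χ_A(x) = (x - 4)^4

Step 2 — compute geometric multiplicities via the rank-nullity identity g(λ) = n − rank(A − λI):
  rank(A − (4)·I) = 2, so dim ker(A − (4)·I) = n − 2 = 2

Summary:
  λ = 4: algebraic multiplicity = 4, geometric multiplicity = 2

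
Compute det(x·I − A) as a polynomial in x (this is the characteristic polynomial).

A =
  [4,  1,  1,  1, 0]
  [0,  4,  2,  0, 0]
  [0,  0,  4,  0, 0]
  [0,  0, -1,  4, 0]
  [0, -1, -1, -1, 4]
x^5 - 20*x^4 + 160*x^3 - 640*x^2 + 1280*x - 1024

Expanding det(x·I − A) (e.g. by cofactor expansion or by noting that A is similar to its Jordan form J, which has the same characteristic polynomial as A) gives
  χ_A(x) = x^5 - 20*x^4 + 160*x^3 - 640*x^2 + 1280*x - 1024
which factors as (x - 4)^5. The eigenvalues (with algebraic multiplicities) are λ = 4 with multiplicity 5.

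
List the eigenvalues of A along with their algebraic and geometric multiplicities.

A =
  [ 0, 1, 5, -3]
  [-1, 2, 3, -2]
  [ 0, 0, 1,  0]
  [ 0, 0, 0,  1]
λ = 1: alg = 4, geom = 2

Step 1 — factor the characteristic polynomial to read off the algebraic multiplicities:
  χ_A(x) = (x - 1)^4

Step 2 — compute geometric multiplicities via the rank-nullity identity g(λ) = n − rank(A − λI):
  rank(A − (1)·I) = 2, so dim ker(A − (1)·I) = n − 2 = 2

Summary:
  λ = 1: algebraic multiplicity = 4, geometric multiplicity = 2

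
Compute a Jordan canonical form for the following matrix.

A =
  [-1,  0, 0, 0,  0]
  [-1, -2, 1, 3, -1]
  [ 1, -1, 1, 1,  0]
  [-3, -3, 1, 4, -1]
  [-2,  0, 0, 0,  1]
J_1(-1) ⊕ J_3(1) ⊕ J_1(1)

The characteristic polynomial is
  det(x·I − A) = x^5 - 3*x^4 + 2*x^3 + 2*x^2 - 3*x + 1 = (x - 1)^4*(x + 1)

Eigenvalues and multiplicities (the geometric multiplicity of λ is n − rank(A − λI), which equals the number of Jordan blocks for λ):
  λ = -1: algebraic multiplicity = 1, geometric multiplicity = 1
  λ = 1: algebraic multiplicity = 4, geometric multiplicity = 2

Determining the block sizes for each eigenvalue:
  λ = -1: one block (gm = 1), so the single block has size am = 1 → block sizes [1]
  λ = 1: with am = 4 and gm = 2, the partition is not yet determined (e.g. several partitions of 4 into 2 parts exist). Let N = A − (1)·I. Computing rank(N^1) = 3, rank(N^2) = 2, rank(N^3) = 1; the number of blocks of size ≥ j is rank(N^{j−1}) − rank(N^j), giving [2, 1, 1]. So we have 1 block(s) of size 3, 1 block(s) of size 1 → block sizes [3, 1]

Assembling the blocks gives a Jordan form
J =
  [-1, 0, 0, 0, 0]
  [ 0, 1, 1, 0, 0]
  [ 0, 0, 1, 1, 0]
  [ 0, 0, 0, 1, 0]
  [ 0, 0, 0, 0, 1]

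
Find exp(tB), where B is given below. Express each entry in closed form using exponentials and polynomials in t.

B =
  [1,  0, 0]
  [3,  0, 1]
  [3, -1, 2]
e^{tB} =
  [exp(t), 0, 0]
  [3*t*exp(t), -t*exp(t) + exp(t), t*exp(t)]
  [3*t*exp(t), -t*exp(t), t*exp(t) + exp(t)]

Strategy: write B = P · J · P⁻¹ where J is a Jordan canonical form, so e^{tB} = P · e^{tJ} · P⁻¹, and e^{tJ} can be computed block-by-block.

B has Jordan form
J =
  [1, 1, 0]
  [0, 1, 0]
  [0, 0, 1]
(up to reordering of blocks).

Per-block formulas:
  For a 1×1 block at λ = 1: exp(t · [1]) = [e^(1t)].
  For a 2×2 Jordan block J_2(1): exp(t · J_2(1)) = e^(1t)·(I + t·N), where N is the 2×2 nilpotent shift.

After assembling e^{tJ} and conjugating by P, we get:

e^{tB} =
  [exp(t), 0, 0]
  [3*t*exp(t), -t*exp(t) + exp(t), t*exp(t)]
  [3*t*exp(t), -t*exp(t), t*exp(t) + exp(t)]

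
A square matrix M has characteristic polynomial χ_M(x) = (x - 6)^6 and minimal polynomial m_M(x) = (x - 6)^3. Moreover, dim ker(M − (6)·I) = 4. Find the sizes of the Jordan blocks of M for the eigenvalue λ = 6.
Block sizes for λ = 6: [3, 1, 1, 1]

Step 1 — from the characteristic polynomial, algebraic multiplicity of λ = 6 is 6. From dim ker(M − (6)·I) = 4, there are exactly 4 Jordan blocks for λ = 6.
Step 2 — from the minimal polynomial, the factor (x − 6)^3 tells us the largest block for λ = 6 has size 3.
Step 3 — with total size 6, 4 blocks, and largest block 3, the block sizes (in nonincreasing order) are [3, 1, 1, 1].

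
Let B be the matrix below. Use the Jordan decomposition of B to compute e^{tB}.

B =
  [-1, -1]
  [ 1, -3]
e^{tB} =
  [t*exp(-2*t) + exp(-2*t), -t*exp(-2*t)]
  [t*exp(-2*t), -t*exp(-2*t) + exp(-2*t)]

Strategy: write B = P · J · P⁻¹ where J is a Jordan canonical form, so e^{tB} = P · e^{tJ} · P⁻¹, and e^{tJ} can be computed block-by-block.

B has Jordan form
J =
  [-2,  1]
  [ 0, -2]
(up to reordering of blocks).

Per-block formulas:
  For a 2×2 Jordan block J_2(-2): exp(t · J_2(-2)) = e^(-2t)·(I + t·N), where N is the 2×2 nilpotent shift.

After assembling e^{tJ} and conjugating by P, we get:

e^{tB} =
  [t*exp(-2*t) + exp(-2*t), -t*exp(-2*t)]
  [t*exp(-2*t), -t*exp(-2*t) + exp(-2*t)]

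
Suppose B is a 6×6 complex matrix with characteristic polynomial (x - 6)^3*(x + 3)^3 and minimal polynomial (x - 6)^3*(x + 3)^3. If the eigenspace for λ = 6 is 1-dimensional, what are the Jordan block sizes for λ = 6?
Block sizes for λ = 6: [3]

Step 1 — from the characteristic polynomial, algebraic multiplicity of λ = 6 is 3. From dim ker(B − (6)·I) = 1, there are exactly 1 Jordan blocks for λ = 6.
Step 2 — from the minimal polynomial, the factor (x − 6)^3 tells us the largest block for λ = 6 has size 3.
Step 3 — with total size 3, 1 blocks, and largest block 3, the block sizes (in nonincreasing order) are [3].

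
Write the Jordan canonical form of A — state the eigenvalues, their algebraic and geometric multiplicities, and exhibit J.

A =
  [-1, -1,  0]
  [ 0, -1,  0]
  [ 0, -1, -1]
J_2(-1) ⊕ J_1(-1)

The characteristic polynomial is
  det(x·I − A) = x^3 + 3*x^2 + 3*x + 1 = (x + 1)^3

Eigenvalues and multiplicities (the geometric multiplicity of λ is n − rank(A − λI), which equals the number of Jordan blocks for λ):
  λ = -1: algebraic multiplicity = 3, geometric multiplicity = 2

Determining the block sizes for each eigenvalue:
  λ = -1: 2 blocks summing to 3 forces exactly one block of size 2 and the rest size 1 → block sizes [2, 1]

Assembling the blocks gives a Jordan form
J =
  [-1,  1,  0]
  [ 0, -1,  0]
  [ 0,  0, -1]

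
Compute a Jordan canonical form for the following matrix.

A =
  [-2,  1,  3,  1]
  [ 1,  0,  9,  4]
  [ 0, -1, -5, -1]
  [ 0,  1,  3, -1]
J_3(-2) ⊕ J_1(-2)

The characteristic polynomial is
  det(x·I − A) = x^4 + 8*x^3 + 24*x^2 + 32*x + 16 = (x + 2)^4

Eigenvalues and multiplicities (the geometric multiplicity of λ is n − rank(A − λI), which equals the number of Jordan blocks for λ):
  λ = -2: algebraic multiplicity = 4, geometric multiplicity = 2

Determining the block sizes for each eigenvalue:
  λ = -2: with am = 4 and gm = 2, the partition is not yet determined (e.g. several partitions of 4 into 2 parts exist). Let N = A − (-2)·I. Computing rank(N^1) = 2, rank(N^2) = 1, rank(N^3) = 0; the number of blocks of size ≥ j is rank(N^{j−1}) − rank(N^j), giving [2, 1, 1]. So we have 1 block(s) of size 3, 1 block(s) of size 1 → block sizes [3, 1]

Assembling the blocks gives a Jordan form
J =
  [-2,  1,  0,  0]
  [ 0, -2,  1,  0]
  [ 0,  0, -2,  0]
  [ 0,  0,  0, -2]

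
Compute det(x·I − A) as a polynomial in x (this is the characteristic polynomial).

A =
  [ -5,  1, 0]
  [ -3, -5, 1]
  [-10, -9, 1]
x^3 + 9*x^2 + 27*x + 27

Expanding det(x·I − A) (e.g. by cofactor expansion or by noting that A is similar to its Jordan form J, which has the same characteristic polynomial as A) gives
  χ_A(x) = x^3 + 9*x^2 + 27*x + 27
which factors as (x + 3)^3. The eigenvalues (with algebraic multiplicities) are λ = -3 with multiplicity 3.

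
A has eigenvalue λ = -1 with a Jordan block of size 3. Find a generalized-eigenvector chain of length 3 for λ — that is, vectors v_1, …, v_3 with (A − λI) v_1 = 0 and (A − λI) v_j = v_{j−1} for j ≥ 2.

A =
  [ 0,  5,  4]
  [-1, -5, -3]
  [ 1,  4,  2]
A Jordan chain for λ = -1 of length 3:
v_1 = (1, -1, 1)ᵀ
v_2 = (5, -4, 4)ᵀ
v_3 = (0, 1, 0)ᵀ

Let N = A − (-1)·I. We want v_3 with N^3 v_3 = 0 but N^2 v_3 ≠ 0; then v_{j-1} := N · v_j for j = 3, …, 2.

Pick v_3 = (0, 1, 0)ᵀ.
Then v_2 = N · v_3 = (5, -4, 4)ᵀ.
Then v_1 = N · v_2 = (1, -1, 1)ᵀ.

Sanity check: (A − (-1)·I) v_1 = (0, 0, 0)ᵀ = 0. ✓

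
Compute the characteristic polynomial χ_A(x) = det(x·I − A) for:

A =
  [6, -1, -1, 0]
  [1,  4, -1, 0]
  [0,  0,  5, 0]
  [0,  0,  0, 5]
x^4 - 20*x^3 + 150*x^2 - 500*x + 625

Expanding det(x·I − A) (e.g. by cofactor expansion or by noting that A is similar to its Jordan form J, which has the same characteristic polynomial as A) gives
  χ_A(x) = x^4 - 20*x^3 + 150*x^2 - 500*x + 625
which factors as (x - 5)^4. The eigenvalues (with algebraic multiplicities) are λ = 5 with multiplicity 4.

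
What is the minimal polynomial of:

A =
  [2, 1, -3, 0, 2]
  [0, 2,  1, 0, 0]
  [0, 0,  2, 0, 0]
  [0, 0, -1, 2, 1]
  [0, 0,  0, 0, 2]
x^3 - 6*x^2 + 12*x - 8

The characteristic polynomial is χ_A(x) = (x - 2)^5, so the eigenvalues are known. The minimal polynomial is
  m_A(x) = Π_λ (x − λ)^{k_λ}
where k_λ is the size of the *largest* Jordan block for λ (equivalently, the smallest k with (A − λI)^k v = 0 for every generalised eigenvector v of λ).

  λ = 2: largest Jordan block has size 3, contributing (x − 2)^3

So m_A(x) = (x - 2)^3 = x^3 - 6*x^2 + 12*x - 8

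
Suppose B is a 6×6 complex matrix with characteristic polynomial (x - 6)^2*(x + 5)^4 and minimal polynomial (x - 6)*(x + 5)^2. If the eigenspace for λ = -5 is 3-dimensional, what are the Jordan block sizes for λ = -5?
Block sizes for λ = -5: [2, 1, 1]

Step 1 — from the characteristic polynomial, algebraic multiplicity of λ = -5 is 4. From dim ker(B − (-5)·I) = 3, there are exactly 3 Jordan blocks for λ = -5.
Step 2 — from the minimal polynomial, the factor (x + 5)^2 tells us the largest block for λ = -5 has size 2.
Step 3 — with total size 4, 3 blocks, and largest block 2, the block sizes (in nonincreasing order) are [2, 1, 1].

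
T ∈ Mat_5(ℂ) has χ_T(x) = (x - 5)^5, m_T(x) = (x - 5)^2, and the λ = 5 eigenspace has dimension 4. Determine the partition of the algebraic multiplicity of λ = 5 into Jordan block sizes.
Block sizes for λ = 5: [2, 1, 1, 1]

Step 1 — from the characteristic polynomial, algebraic multiplicity of λ = 5 is 5. From dim ker(T − (5)·I) = 4, there are exactly 4 Jordan blocks for λ = 5.
Step 2 — from the minimal polynomial, the factor (x − 5)^2 tells us the largest block for λ = 5 has size 2.
Step 3 — with total size 5, 4 blocks, and largest block 2, the block sizes (in nonincreasing order) are [2, 1, 1, 1].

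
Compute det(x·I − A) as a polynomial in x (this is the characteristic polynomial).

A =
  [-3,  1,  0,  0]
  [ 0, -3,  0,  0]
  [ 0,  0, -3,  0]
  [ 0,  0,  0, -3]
x^4 + 12*x^3 + 54*x^2 + 108*x + 81

Expanding det(x·I − A) (e.g. by cofactor expansion or by noting that A is similar to its Jordan form J, which has the same characteristic polynomial as A) gives
  χ_A(x) = x^4 + 12*x^3 + 54*x^2 + 108*x + 81
which factors as (x + 3)^4. The eigenvalues (with algebraic multiplicities) are λ = -3 with multiplicity 4.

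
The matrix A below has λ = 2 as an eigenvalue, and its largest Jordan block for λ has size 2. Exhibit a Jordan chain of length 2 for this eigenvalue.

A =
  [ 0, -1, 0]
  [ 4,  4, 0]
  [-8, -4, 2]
A Jordan chain for λ = 2 of length 2:
v_1 = (-2, 4, -8)ᵀ
v_2 = (1, 0, 0)ᵀ

Let N = A − (2)·I. We want v_2 with N^2 v_2 = 0 but N^1 v_2 ≠ 0; then v_{j-1} := N · v_j for j = 2, …, 2.

Pick v_2 = (1, 0, 0)ᵀ.
Then v_1 = N · v_2 = (-2, 4, -8)ᵀ.

Sanity check: (A − (2)·I) v_1 = (0, 0, 0)ᵀ = 0. ✓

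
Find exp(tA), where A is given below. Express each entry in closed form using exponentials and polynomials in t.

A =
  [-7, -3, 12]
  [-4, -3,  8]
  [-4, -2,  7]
e^{tA} =
  [-6*t*exp(-t) + exp(-t), -3*t*exp(-t), 12*t*exp(-t)]
  [-4*t*exp(-t), -2*t*exp(-t) + exp(-t), 8*t*exp(-t)]
  [-4*t*exp(-t), -2*t*exp(-t), 8*t*exp(-t) + exp(-t)]

Strategy: write A = P · J · P⁻¹ where J is a Jordan canonical form, so e^{tA} = P · e^{tJ} · P⁻¹, and e^{tJ} can be computed block-by-block.

A has Jordan form
J =
  [-1,  1,  0]
  [ 0, -1,  0]
  [ 0,  0, -1]
(up to reordering of blocks).

Per-block formulas:
  For a 2×2 Jordan block J_2(-1): exp(t · J_2(-1)) = e^(-1t)·(I + t·N), where N is the 2×2 nilpotent shift.
  For a 1×1 block at λ = -1: exp(t · [-1]) = [e^(-1t)].

After assembling e^{tJ} and conjugating by P, we get:

e^{tA} =
  [-6*t*exp(-t) + exp(-t), -3*t*exp(-t), 12*t*exp(-t)]
  [-4*t*exp(-t), -2*t*exp(-t) + exp(-t), 8*t*exp(-t)]
  [-4*t*exp(-t), -2*t*exp(-t), 8*t*exp(-t) + exp(-t)]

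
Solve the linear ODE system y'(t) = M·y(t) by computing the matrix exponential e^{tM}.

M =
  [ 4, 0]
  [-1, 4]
e^{tM} =
  [exp(4*t), 0]
  [-t*exp(4*t), exp(4*t)]

Strategy: write M = P · J · P⁻¹ where J is a Jordan canonical form, so e^{tM} = P · e^{tJ} · P⁻¹, and e^{tJ} can be computed block-by-block.

M has Jordan form
J =
  [4, 1]
  [0, 4]
(up to reordering of blocks).

Per-block formulas:
  For a 2×2 Jordan block J_2(4): exp(t · J_2(4)) = e^(4t)·(I + t·N), where N is the 2×2 nilpotent shift.

After assembling e^{tJ} and conjugating by P, we get:

e^{tM} =
  [exp(4*t), 0]
  [-t*exp(4*t), exp(4*t)]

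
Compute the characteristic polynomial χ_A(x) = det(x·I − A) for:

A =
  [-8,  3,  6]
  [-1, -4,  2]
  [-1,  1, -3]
x^3 + 15*x^2 + 75*x + 125

Expanding det(x·I − A) (e.g. by cofactor expansion or by noting that A is similar to its Jordan form J, which has the same characteristic polynomial as A) gives
  χ_A(x) = x^3 + 15*x^2 + 75*x + 125
which factors as (x + 5)^3. The eigenvalues (with algebraic multiplicities) are λ = -5 with multiplicity 3.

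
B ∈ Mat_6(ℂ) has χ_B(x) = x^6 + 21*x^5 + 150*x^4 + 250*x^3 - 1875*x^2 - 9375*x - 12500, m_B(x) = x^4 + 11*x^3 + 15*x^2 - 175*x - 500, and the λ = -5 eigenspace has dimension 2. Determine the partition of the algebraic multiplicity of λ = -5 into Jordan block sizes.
Block sizes for λ = -5: [3, 2]

Step 1 — from the characteristic polynomial, algebraic multiplicity of λ = -5 is 5. From dim ker(B − (-5)·I) = 2, there are exactly 2 Jordan blocks for λ = -5.
Step 2 — from the minimal polynomial, the factor (x + 5)^3 tells us the largest block for λ = -5 has size 3.
Step 3 — with total size 5, 2 blocks, and largest block 3, the block sizes (in nonincreasing order) are [3, 2].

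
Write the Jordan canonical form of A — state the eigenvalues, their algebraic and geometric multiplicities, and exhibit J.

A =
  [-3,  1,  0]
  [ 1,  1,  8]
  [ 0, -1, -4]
J_3(-2)

The characteristic polynomial is
  det(x·I − A) = x^3 + 6*x^2 + 12*x + 8 = (x + 2)^3

Eigenvalues and multiplicities (the geometric multiplicity of λ is n − rank(A − λI), which equals the number of Jordan blocks for λ):
  λ = -2: algebraic multiplicity = 3, geometric multiplicity = 1

Determining the block sizes for each eigenvalue:
  λ = -2: one block (gm = 1), so the single block has size am = 3 → block sizes [3]

Assembling the blocks gives a Jordan form
J =
  [-2,  1,  0]
  [ 0, -2,  1]
  [ 0,  0, -2]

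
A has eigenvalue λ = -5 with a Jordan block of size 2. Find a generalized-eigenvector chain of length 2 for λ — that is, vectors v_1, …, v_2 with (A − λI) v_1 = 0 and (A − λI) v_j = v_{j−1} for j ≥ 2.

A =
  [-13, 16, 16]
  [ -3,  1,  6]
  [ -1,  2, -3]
A Jordan chain for λ = -5 of length 2:
v_1 = (-8, -3, -1)ᵀ
v_2 = (1, 0, 0)ᵀ

Let N = A − (-5)·I. We want v_2 with N^2 v_2 = 0 but N^1 v_2 ≠ 0; then v_{j-1} := N · v_j for j = 2, …, 2.

Pick v_2 = (1, 0, 0)ᵀ.
Then v_1 = N · v_2 = (-8, -3, -1)ᵀ.

Sanity check: (A − (-5)·I) v_1 = (0, 0, 0)ᵀ = 0. ✓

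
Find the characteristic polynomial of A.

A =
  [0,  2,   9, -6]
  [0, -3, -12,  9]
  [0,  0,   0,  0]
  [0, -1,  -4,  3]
x^4

Expanding det(x·I − A) (e.g. by cofactor expansion or by noting that A is similar to its Jordan form J, which has the same characteristic polynomial as A) gives
  χ_A(x) = x^4
which factors as x^4. The eigenvalues (with algebraic multiplicities) are λ = 0 with multiplicity 4.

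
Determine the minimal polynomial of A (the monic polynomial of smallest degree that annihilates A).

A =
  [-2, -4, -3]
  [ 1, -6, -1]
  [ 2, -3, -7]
x^3 + 15*x^2 + 75*x + 125

The characteristic polynomial is χ_A(x) = (x + 5)^3, so the eigenvalues are known. The minimal polynomial is
  m_A(x) = Π_λ (x − λ)^{k_λ}
where k_λ is the size of the *largest* Jordan block for λ (equivalently, the smallest k with (A − λI)^k v = 0 for every generalised eigenvector v of λ).

  λ = -5: largest Jordan block has size 3, contributing (x + 5)^3

So m_A(x) = (x + 5)^3 = x^3 + 15*x^2 + 75*x + 125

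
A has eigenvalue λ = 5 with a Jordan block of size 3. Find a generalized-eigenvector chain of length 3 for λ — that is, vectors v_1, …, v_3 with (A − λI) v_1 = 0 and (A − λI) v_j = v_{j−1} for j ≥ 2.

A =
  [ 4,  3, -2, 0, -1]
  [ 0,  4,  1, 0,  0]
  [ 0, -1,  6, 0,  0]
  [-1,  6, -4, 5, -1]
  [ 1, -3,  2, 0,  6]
A Jordan chain for λ = 5 of length 3:
v_1 = (-1, 0, 0, -2, 1)ᵀ
v_2 = (3, -1, -1, 6, -3)ᵀ
v_3 = (0, 1, 0, 0, 0)ᵀ

Let N = A − (5)·I. We want v_3 with N^3 v_3 = 0 but N^2 v_3 ≠ 0; then v_{j-1} := N · v_j for j = 3, …, 2.

Pick v_3 = (0, 1, 0, 0, 0)ᵀ.
Then v_2 = N · v_3 = (3, -1, -1, 6, -3)ᵀ.
Then v_1 = N · v_2 = (-1, 0, 0, -2, 1)ᵀ.

Sanity check: (A − (5)·I) v_1 = (0, 0, 0, 0, 0)ᵀ = 0. ✓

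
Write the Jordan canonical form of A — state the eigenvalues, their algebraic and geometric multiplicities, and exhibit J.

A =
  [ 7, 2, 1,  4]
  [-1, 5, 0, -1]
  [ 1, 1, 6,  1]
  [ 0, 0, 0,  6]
J_3(6) ⊕ J_1(6)

The characteristic polynomial is
  det(x·I − A) = x^4 - 24*x^3 + 216*x^2 - 864*x + 1296 = (x - 6)^4

Eigenvalues and multiplicities (the geometric multiplicity of λ is n − rank(A − λI), which equals the number of Jordan blocks for λ):
  λ = 6: algebraic multiplicity = 4, geometric multiplicity = 2

Determining the block sizes for each eigenvalue:
  λ = 6: with am = 4 and gm = 2, the partition is not yet determined (e.g. several partitions of 4 into 2 parts exist). Let N = A − (6)·I. Computing rank(N^1) = 2, rank(N^2) = 1, rank(N^3) = 0; the number of blocks of size ≥ j is rank(N^{j−1}) − rank(N^j), giving [2, 1, 1]. So we have 1 block(s) of size 3, 1 block(s) of size 1 → block sizes [3, 1]

Assembling the blocks gives a Jordan form
J =
  [6, 1, 0, 0]
  [0, 6, 1, 0]
  [0, 0, 6, 0]
  [0, 0, 0, 6]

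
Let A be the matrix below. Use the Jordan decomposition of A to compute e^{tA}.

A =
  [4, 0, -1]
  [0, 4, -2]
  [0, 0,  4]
e^{tA} =
  [exp(4*t), 0, -t*exp(4*t)]
  [0, exp(4*t), -2*t*exp(4*t)]
  [0, 0, exp(4*t)]

Strategy: write A = P · J · P⁻¹ where J is a Jordan canonical form, so e^{tA} = P · e^{tJ} · P⁻¹, and e^{tJ} can be computed block-by-block.

A has Jordan form
J =
  [4, 1, 0]
  [0, 4, 0]
  [0, 0, 4]
(up to reordering of blocks).

Per-block formulas:
  For a 1×1 block at λ = 4: exp(t · [4]) = [e^(4t)].
  For a 2×2 Jordan block J_2(4): exp(t · J_2(4)) = e^(4t)·(I + t·N), where N is the 2×2 nilpotent shift.

After assembling e^{tJ} and conjugating by P, we get:

e^{tA} =
  [exp(4*t), 0, -t*exp(4*t)]
  [0, exp(4*t), -2*t*exp(4*t)]
  [0, 0, exp(4*t)]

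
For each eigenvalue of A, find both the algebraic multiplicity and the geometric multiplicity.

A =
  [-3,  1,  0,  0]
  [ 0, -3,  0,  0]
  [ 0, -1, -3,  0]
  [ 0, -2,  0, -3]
λ = -3: alg = 4, geom = 3

Step 1 — factor the characteristic polynomial to read off the algebraic multiplicities:
  χ_A(x) = (x + 3)^4

Step 2 — compute geometric multiplicities via the rank-nullity identity g(λ) = n − rank(A − λI):
  rank(A − (-3)·I) = 1, so dim ker(A − (-3)·I) = n − 1 = 3

Summary:
  λ = -3: algebraic multiplicity = 4, geometric multiplicity = 3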